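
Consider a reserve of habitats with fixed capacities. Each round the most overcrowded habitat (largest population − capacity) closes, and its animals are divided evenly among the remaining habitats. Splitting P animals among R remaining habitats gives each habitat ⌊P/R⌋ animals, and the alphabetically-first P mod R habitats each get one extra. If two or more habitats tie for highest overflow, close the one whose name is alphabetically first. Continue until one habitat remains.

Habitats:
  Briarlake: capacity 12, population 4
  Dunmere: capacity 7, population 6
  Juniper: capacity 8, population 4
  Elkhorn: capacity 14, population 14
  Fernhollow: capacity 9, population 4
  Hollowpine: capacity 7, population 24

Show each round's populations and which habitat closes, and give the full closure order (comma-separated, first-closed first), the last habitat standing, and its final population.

Closure order: Hollowpine, Elkhorn, Dunmere, Fernhollow, Briarlake
Last habitat: Juniper with 56 animals

Round 1: Briarlake=4 Dunmere=6 Elkhorn=14 Fernhollow=4 Hollowpine=24 Juniper=4 → close Hollowpine (overflow 17)
  24÷5 = 4 each, +1 to first 4
Round 2: Briarlake=9 Dunmere=11 Elkhorn=19 Fernhollow=9 Juniper=8 → close Elkhorn (overflow 5)
  19÷4 = 4 each, +1 to first 3
Round 3: Briarlake=14 Dunmere=16 Fernhollow=14 Juniper=12 → close Dunmere (overflow 9)
  16÷3 = 5 each, +1 to first 1
Round 4: Briarlake=20 Fernhollow=19 Juniper=17 → close Fernhollow (overflow 10)
  19÷2 = 9 each, +1 to first 1
Round 5: Briarlake=30 Juniper=26 → close Briarlake (overflow 18)
  30÷1 = 30 each, +1 to first 0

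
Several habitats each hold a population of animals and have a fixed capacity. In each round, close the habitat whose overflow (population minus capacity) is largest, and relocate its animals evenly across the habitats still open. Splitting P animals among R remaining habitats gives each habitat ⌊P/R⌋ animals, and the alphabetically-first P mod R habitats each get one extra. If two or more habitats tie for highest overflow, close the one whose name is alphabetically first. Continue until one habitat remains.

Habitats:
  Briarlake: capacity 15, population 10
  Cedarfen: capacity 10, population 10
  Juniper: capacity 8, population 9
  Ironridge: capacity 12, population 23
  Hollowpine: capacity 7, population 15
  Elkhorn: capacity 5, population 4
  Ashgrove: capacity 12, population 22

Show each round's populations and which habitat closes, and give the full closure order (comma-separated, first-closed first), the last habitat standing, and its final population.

Round 1: Ashgrove=22 Briarlake=10 Cedarfen=10 Elkhorn=4 Hollowpine=15 Ironridge=23 Juniper=9 → close Ironridge (overflow 11)
  23÷6 = 3 each, +1 to first 5
Round 2: Ashgrove=26 Briarlake=14 Cedarfen=14 Elkhorn=8 Hollowpine=19 Juniper=12 → close Ashgrove (overflow 14)
  26÷5 = 5 each, +1 to first 1
Round 3: Briarlake=20 Cedarfen=19 Elkhorn=13 Hollowpine=24 Juniper=17 → close Hollowpine (overflow 17)
  24÷4 = 6 each, +1 to first 0
Round 4: Briarlake=26 Cedarfen=25 Elkhorn=19 Juniper=23 → close Cedarfen (overflow 15)
  25÷3 = 8 each, +1 to first 1
Round 5: Briarlake=35 Elkhorn=27 Juniper=31 → close Juniper (overflow 23)
  31÷2 = 15 each, +1 to first 1
Round 6: Briarlake=51 Elkhorn=42 → close Elkhorn (overflow 37)
  42÷1 = 42 each, +1 to first 0

Closure order: Ironridge, Ashgrove, Hollowpine, Cedarfen, Juniper, Elkhorn
Last habitat: Briarlake with 93 animals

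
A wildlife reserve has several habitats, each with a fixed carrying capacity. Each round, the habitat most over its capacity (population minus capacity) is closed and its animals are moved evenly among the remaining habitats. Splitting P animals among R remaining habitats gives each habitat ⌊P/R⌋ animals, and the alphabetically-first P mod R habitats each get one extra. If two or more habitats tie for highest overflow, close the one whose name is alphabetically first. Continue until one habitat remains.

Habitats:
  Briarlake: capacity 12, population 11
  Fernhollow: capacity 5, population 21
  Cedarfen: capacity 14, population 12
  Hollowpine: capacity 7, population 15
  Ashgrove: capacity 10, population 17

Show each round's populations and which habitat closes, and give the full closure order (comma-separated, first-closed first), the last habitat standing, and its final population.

Round 1: Ashgrove=17 Briarlake=11 Cedarfen=12 Fernhollow=21 Hollowpine=15 → close Fernhollow (overflow 16)
  21÷4 = 5 each, +1 to first 1
Round 2: Ashgrove=23 Briarlake=16 Cedarfen=17 Hollowpine=20 → close Ashgrove (overflow 13)
  23÷3 = 7 each, +1 to first 2
Round 3: Briarlake=24 Cedarfen=25 Hollowpine=27 → close Hollowpine (overflow 20)
  27÷2 = 13 each, +1 to first 1
Round 4: Briarlake=38 Cedarfen=38 → close Briarlake (overflow 26)
  38÷1 = 38 each, +1 to first 0

Closure order: Fernhollow, Ashgrove, Hollowpine, Briarlake
Last habitat: Cedarfen with 76 animals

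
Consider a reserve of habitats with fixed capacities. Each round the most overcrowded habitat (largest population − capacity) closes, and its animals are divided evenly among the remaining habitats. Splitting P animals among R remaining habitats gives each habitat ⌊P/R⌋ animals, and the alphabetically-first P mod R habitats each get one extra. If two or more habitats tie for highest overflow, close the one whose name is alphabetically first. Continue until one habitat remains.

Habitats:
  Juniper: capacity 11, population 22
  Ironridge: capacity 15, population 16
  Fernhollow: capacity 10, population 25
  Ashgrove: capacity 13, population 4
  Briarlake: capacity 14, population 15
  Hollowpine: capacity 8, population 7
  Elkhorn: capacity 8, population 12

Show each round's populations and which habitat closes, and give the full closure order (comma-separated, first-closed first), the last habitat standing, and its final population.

Round 1: Ashgrove=4 Briarlake=15 Elkhorn=12 Fernhollow=25 Hollowpine=7 Ironridge=16 Juniper=22 → close Fernhollow (overflow 15)
  25÷6 = 4 each, +1 to first 1
Round 2: Ashgrove=9 Briarlake=19 Elkhorn=16 Hollowpine=11 Ironridge=20 Juniper=26 → close Juniper (overflow 15)
  26÷5 = 5 each, +1 to first 1
Round 3: Ashgrove=15 Briarlake=24 Elkhorn=21 Hollowpine=16 Ironridge=25 → close Elkhorn (overflow 13)
  21÷4 = 5 each, +1 to first 1
Round 4: Ashgrove=21 Briarlake=29 Hollowpine=21 Ironridge=30 → close Briarlake (overflow 15)
  29÷3 = 9 each, +1 to first 2
Round 5: Ashgrove=31 Hollowpine=31 Ironridge=39 → close Ironridge (overflow 24)
  39÷2 = 19 each, +1 to first 1
Round 6: Ashgrove=51 Hollowpine=50 → close Hollowpine (overflow 42)
  50÷1 = 50 each, +1 to first 0

Closure order: Fernhollow, Juniper, Elkhorn, Briarlake, Ironridge, Hollowpine
Last habitat: Ashgrove with 101 animals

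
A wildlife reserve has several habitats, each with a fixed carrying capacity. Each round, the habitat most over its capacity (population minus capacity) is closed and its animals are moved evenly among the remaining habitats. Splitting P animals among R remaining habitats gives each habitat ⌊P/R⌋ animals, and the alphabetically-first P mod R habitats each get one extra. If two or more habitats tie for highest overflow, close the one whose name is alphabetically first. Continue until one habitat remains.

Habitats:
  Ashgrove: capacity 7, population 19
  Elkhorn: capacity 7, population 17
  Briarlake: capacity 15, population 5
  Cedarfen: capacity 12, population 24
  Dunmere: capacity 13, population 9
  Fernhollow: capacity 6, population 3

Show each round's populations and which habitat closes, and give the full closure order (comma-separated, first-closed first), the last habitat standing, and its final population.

Round 1: Ashgrove=19 Briarlake=5 Cedarfen=24 Dunmere=9 Elkhorn=17 Fernhollow=3 → close Ashgrove (overflow 12)
  19÷5 = 3 each, +1 to first 4
Round 2: Briarlake=9 Cedarfen=28 Dunmere=13 Elkhorn=21 Fernhollow=6 → close Cedarfen (overflow 16)
  28÷4 = 7 each, +1 to first 0
Round 3: Briarlake=16 Dunmere=20 Elkhorn=28 Fernhollow=13 → close Elkhorn (overflow 21)
  28÷3 = 9 each, +1 to first 1
Round 4: Briarlake=26 Dunmere=29 Fernhollow=22 → close Dunmere (overflow 16)
  29÷2 = 14 each, +1 to first 1
Round 5: Briarlake=41 Fernhollow=36 → close Fernhollow (overflow 30)
  36÷1 = 36 each, +1 to first 0

Closure order: Ashgrove, Cedarfen, Elkhorn, Dunmere, Fernhollow
Last habitat: Briarlake with 77 animals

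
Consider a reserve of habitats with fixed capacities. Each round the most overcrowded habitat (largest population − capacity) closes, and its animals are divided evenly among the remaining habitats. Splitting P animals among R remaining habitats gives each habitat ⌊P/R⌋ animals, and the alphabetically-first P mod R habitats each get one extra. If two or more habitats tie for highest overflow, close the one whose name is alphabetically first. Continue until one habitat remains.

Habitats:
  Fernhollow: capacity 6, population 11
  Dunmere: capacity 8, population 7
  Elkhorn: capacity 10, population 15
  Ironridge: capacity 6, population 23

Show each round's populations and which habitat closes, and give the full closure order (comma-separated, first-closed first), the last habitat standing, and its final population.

Closure order: Ironridge, Elkhorn, Fernhollow
Last habitat: Dunmere with 56 animals

Round 1: Dunmere=7 Elkhorn=15 Fernhollow=11 Ironridge=23 → close Ironridge (overflow 17)
  23÷3 = 7 each, +1 to first 2
Round 2: Dunmere=15 Elkhorn=23 Fernhollow=18 → close Elkhorn (overflow 13)
  23÷2 = 11 each, +1 to first 1
Round 3: Dunmere=27 Fernhollow=29 → close Fernhollow (overflow 23)
  29÷1 = 29 each, +1 to first 0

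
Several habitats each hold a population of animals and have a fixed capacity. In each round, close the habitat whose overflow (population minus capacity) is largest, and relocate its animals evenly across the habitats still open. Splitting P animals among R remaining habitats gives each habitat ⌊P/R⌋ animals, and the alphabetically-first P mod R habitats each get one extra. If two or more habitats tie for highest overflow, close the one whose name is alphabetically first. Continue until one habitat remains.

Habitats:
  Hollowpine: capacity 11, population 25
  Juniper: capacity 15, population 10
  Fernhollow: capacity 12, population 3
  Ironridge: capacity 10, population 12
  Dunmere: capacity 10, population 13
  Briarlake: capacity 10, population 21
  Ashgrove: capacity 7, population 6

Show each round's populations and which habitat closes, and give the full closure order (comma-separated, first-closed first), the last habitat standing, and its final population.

Closure order: Hollowpine, Briarlake, Dunmere, Ironridge, Ashgrove, Juniper
Last habitat: Fernhollow with 90 animals

Round 1: Ashgrove=6 Briarlake=21 Dunmere=13 Fernhollow=3 Hollowpine=25 Ironridge=12 Juniper=10 → close Hollowpine (overflow 14)
  25÷6 = 4 each, +1 to first 1
Round 2: Ashgrove=11 Briarlake=25 Dunmere=17 Fernhollow=7 Ironridge=16 Juniper=14 → close Briarlake (overflow 15)
  25÷5 = 5 each, +1 to first 0
Round 3: Ashgrove=16 Dunmere=22 Fernhollow=12 Ironridge=21 Juniper=19 → close Dunmere (overflow 12)
  22÷4 = 5 each, +1 to first 2
Round 4: Ashgrove=22 Fernhollow=18 Ironridge=26 Juniper=24 → close Ironridge (overflow 16)
  26÷3 = 8 each, +1 to first 2
Round 5: Ashgrove=31 Fernhollow=27 Juniper=32 → close Ashgrove (overflow 24)
  31÷2 = 15 each, +1 to first 1
Round 6: Fernhollow=43 Juniper=47 → close Juniper (overflow 32)
  47÷1 = 47 each, +1 to first 0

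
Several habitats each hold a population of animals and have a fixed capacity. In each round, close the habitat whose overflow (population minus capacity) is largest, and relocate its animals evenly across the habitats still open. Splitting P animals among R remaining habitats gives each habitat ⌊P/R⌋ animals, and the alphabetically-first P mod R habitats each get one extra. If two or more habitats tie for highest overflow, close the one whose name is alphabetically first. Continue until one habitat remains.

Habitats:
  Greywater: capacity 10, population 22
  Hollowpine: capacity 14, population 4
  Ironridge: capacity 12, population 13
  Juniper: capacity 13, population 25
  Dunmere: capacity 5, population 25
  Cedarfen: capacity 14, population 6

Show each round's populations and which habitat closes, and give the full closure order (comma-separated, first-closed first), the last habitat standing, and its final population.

Closure order: Dunmere, Greywater, Juniper, Ironridge, Cedarfen
Last habitat: Hollowpine with 95 animals

Round 1: Cedarfen=6 Dunmere=25 Greywater=22 Hollowpine=4 Ironridge=13 Juniper=25 → close Dunmere (overflow 20)
  25÷5 = 5 each, +1 to first 0
Round 2: Cedarfen=11 Greywater=27 Hollowpine=9 Ironridge=18 Juniper=30 → close Greywater (overflow 17)
  27÷4 = 6 each, +1 to first 3
Round 3: Cedarfen=18 Hollowpine=16 Ironridge=25 Juniper=36 → close Juniper (overflow 23)
  36÷3 = 12 each, +1 to first 0
Round 4: Cedarfen=30 Hollowpine=28 Ironridge=37 → close Ironridge (overflow 25)
  37÷2 = 18 each, +1 to first 1
Round 5: Cedarfen=49 Hollowpine=46 → close Cedarfen (overflow 35)
  49÷1 = 49 each, +1 to first 0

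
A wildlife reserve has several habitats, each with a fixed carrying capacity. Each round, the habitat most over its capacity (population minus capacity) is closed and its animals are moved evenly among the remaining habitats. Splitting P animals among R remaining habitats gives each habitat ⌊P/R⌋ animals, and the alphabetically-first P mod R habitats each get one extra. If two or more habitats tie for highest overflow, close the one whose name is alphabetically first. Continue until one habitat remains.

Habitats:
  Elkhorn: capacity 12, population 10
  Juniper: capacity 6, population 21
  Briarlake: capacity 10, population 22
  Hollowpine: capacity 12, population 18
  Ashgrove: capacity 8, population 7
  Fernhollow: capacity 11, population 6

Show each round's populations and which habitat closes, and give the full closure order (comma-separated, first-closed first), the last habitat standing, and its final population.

Round 1: Ashgrove=7 Briarlake=22 Elkhorn=10 Fernhollow=6 Hollowpine=18 Juniper=21 → close Juniper (overflow 15)
  21÷5 = 4 each, +1 to first 1
Round 2: Ashgrove=12 Briarlake=26 Elkhorn=14 Fernhollow=10 Hollowpine=22 → close Briarlake (overflow 16)
  26÷4 = 6 each, +1 to first 2
Round 3: Ashgrove=19 Elkhorn=21 Fernhollow=16 Hollowpine=28 → close Hollowpine (overflow 16)
  28÷3 = 9 each, +1 to first 1
Round 4: Ashgrove=29 Elkhorn=30 Fernhollow=25 → close Ashgrove (overflow 21)
  29÷2 = 14 each, +1 to first 1
Round 5: Elkhorn=45 Fernhollow=39 → close Elkhorn (overflow 33)
  45÷1 = 45 each, +1 to first 0

Closure order: Juniper, Briarlake, Hollowpine, Ashgrove, Elkhorn
Last habitat: Fernhollow with 84 animals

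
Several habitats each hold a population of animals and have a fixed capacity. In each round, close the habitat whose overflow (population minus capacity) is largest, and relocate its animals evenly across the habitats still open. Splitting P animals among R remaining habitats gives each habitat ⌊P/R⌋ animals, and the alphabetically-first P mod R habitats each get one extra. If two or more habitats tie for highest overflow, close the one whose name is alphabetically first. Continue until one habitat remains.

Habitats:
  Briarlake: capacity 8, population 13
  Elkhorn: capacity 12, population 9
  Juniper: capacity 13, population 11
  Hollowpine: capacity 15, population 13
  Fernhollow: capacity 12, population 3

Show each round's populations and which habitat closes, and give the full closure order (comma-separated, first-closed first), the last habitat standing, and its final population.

Closure order: Briarlake, Elkhorn, Hollowpine, Juniper
Last habitat: Fernhollow with 49 animals

Round 1: Briarlake=13 Elkhorn=9 Fernhollow=3 Hollowpine=13 Juniper=11 → close Briarlake (overflow 5)
  13÷4 = 3 each, +1 to first 1
Round 2: Elkhorn=13 Fernhollow=6 Hollowpine=16 Juniper=14 → close Elkhorn (overflow 1)
  13÷3 = 4 each, +1 to first 1
Round 3: Fernhollow=11 Hollowpine=20 Juniper=18 → close Hollowpine (overflow 5)
  20÷2 = 10 each, +1 to first 0
Round 4: Fernhollow=21 Juniper=28 → close Juniper (overflow 15)
  28÷1 = 28 each, +1 to first 0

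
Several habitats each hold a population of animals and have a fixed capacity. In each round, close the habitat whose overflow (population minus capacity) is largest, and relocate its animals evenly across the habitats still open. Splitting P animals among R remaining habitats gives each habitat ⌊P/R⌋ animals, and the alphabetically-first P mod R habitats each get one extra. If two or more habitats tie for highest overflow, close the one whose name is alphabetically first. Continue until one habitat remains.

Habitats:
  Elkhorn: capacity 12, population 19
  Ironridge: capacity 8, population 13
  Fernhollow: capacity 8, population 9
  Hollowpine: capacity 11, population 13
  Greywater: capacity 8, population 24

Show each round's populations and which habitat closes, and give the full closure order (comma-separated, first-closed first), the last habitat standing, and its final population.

Round 1: Elkhorn=19 Fernhollow=9 Greywater=24 Hollowpine=13 Ironridge=13 → close Greywater (overflow 16)
  24÷4 = 6 each, +1 to first 0
Round 2: Elkhorn=25 Fernhollow=15 Hollowpine=19 Ironridge=19 → close Elkhorn (overflow 13)
  25÷3 = 8 each, +1 to first 1
Round 3: Fernhollow=24 Hollowpine=27 Ironridge=27 → close Ironridge (overflow 19)
  27÷2 = 13 each, +1 to first 1
Round 4: Fernhollow=38 Hollowpine=40 → close Fernhollow (overflow 30)
  38÷1 = 38 each, +1 to first 0

Closure order: Greywater, Elkhorn, Ironridge, Fernhollow
Last habitat: Hollowpine with 78 animals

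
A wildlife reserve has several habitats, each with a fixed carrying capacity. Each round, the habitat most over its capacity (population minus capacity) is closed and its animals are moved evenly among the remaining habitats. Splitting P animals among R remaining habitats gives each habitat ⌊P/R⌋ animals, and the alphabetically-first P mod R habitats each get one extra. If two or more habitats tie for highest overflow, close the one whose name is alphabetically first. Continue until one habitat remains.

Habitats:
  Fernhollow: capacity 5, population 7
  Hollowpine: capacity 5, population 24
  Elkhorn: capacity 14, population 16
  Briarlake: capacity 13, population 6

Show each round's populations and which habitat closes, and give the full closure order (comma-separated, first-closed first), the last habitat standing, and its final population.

Closure order: Hollowpine, Elkhorn, Fernhollow
Last habitat: Briarlake with 53 animals

Round 1: Briarlake=6 Elkhorn=16 Fernhollow=7 Hollowpine=24 → close Hollowpine (overflow 19)
  24÷3 = 8 each, +1 to first 0
Round 2: Briarlake=14 Elkhorn=24 Fernhollow=15 → close Elkhorn (overflow 10)
  24÷2 = 12 each, +1 to first 0
Round 3: Briarlake=26 Fernhollow=27 → close Fernhollow (overflow 22)
  27÷1 = 27 each, +1 to first 0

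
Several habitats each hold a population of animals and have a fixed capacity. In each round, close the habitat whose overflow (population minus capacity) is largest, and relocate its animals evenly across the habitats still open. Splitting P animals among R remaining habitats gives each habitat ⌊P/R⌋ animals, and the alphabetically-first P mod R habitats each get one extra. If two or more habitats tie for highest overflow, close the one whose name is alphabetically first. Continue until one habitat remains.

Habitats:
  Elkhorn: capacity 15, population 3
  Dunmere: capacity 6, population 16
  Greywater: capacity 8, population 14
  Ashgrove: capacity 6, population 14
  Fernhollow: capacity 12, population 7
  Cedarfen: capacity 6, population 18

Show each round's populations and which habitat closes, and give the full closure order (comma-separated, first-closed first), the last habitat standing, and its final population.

Round 1: Ashgrove=14 Cedarfen=18 Dunmere=16 Elkhorn=3 Fernhollow=7 Greywater=14 → close Cedarfen (overflow 12)
  18÷5 = 3 each, +1 to first 3
Round 2: Ashgrove=18 Dunmere=20 Elkhorn=7 Fernhollow=10 Greywater=17 → close Dunmere (overflow 14)
  20÷4 = 5 each, +1 to first 0
Round 3: Ashgrove=23 Elkhorn=12 Fernhollow=15 Greywater=22 → close Ashgrove (overflow 17)
  23÷3 = 7 each, +1 to first 2
Round 4: Elkhorn=20 Fernhollow=23 Greywater=29 → close Greywater (overflow 21)
  29÷2 = 14 each, +1 to first 1
Round 5: Elkhorn=35 Fernhollow=37 → close Fernhollow (overflow 25)
  37÷1 = 37 each, +1 to first 0

Closure order: Cedarfen, Dunmere, Ashgrove, Greywater, Fernhollow
Last habitat: Elkhorn with 72 animals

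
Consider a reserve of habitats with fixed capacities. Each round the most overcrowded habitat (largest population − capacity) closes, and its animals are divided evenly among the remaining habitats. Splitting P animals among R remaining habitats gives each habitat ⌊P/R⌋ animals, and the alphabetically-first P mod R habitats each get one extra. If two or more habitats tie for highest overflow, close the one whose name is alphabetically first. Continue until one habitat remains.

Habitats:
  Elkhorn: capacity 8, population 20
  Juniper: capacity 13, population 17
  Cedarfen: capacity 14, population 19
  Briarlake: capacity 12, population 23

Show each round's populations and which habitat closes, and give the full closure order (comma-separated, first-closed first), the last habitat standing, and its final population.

Round 1: Briarlake=23 Cedarfen=19 Elkhorn=20 Juniper=17 → close Elkhorn (overflow 12)
  20÷3 = 6 each, +1 to first 2
Round 2: Briarlake=30 Cedarfen=26 Juniper=23 → close Briarlake (overflow 18)
  30÷2 = 15 each, +1 to first 0
Round 3: Cedarfen=41 Juniper=38 → close Cedarfen (overflow 27)
  41÷1 = 41 each, +1 to first 0

Closure order: Elkhorn, Briarlake, Cedarfen
Last habitat: Juniper with 79 animals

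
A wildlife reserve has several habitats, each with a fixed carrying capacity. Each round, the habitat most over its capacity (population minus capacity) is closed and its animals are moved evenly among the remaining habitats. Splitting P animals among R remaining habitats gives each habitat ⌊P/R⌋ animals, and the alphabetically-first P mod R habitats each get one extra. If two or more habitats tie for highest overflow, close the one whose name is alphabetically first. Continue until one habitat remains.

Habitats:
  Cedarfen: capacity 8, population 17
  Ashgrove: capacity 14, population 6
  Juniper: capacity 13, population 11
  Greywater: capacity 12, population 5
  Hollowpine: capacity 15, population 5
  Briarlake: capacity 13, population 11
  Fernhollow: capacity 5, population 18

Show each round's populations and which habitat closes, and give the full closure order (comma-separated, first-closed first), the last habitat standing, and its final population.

Round 1: Ashgrove=6 Briarlake=11 Cedarfen=17 Fernhollow=18 Greywater=5 Hollowpine=5 Juniper=11 → close Fernhollow (overflow 13)
  18÷6 = 3 each, +1 to first 0
Round 2: Ashgrove=9 Briarlake=14 Cedarfen=20 Greywater=8 Hollowpine=8 Juniper=14 → close Cedarfen (overflow 12)
  20÷5 = 4 each, +1 to first 0
Round 3: Ashgrove=13 Briarlake=18 Greywater=12 Hollowpine=12 Juniper=18 → close Briarlake (overflow 5)
  18÷4 = 4 each, +1 to first 2
Round 4: Ashgrove=18 Greywater=17 Hollowpine=16 Juniper=22 → close Juniper (overflow 9)
  22÷3 = 7 each, +1 to first 1
Round 5: Ashgrove=26 Greywater=24 Hollowpine=23 → close Ashgrove (overflow 12)
  26÷2 = 13 each, +1 to first 0
Round 6: Greywater=37 Hollowpine=36 → close Greywater (overflow 25)
  37÷1 = 37 each, +1 to first 0

Closure order: Fernhollow, Cedarfen, Briarlake, Juniper, Ashgrove, Greywater
Last habitat: Hollowpine with 73 animals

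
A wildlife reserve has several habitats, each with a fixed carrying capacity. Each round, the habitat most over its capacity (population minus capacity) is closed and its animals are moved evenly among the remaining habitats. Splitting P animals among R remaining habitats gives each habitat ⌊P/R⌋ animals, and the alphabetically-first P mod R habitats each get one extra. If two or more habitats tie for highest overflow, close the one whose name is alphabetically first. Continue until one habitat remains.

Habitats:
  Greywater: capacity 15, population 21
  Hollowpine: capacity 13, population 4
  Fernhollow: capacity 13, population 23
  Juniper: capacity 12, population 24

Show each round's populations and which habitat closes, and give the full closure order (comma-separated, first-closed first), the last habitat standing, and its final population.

Closure order: Juniper, Fernhollow, Greywater
Last habitat: Hollowpine with 72 animals

Round 1: Fernhollow=23 Greywater=21 Hollowpine=4 Juniper=24 → close Juniper (overflow 12)
  24÷3 = 8 each, +1 to first 0
Round 2: Fernhollow=31 Greywater=29 Hollowpine=12 → close Fernhollow (overflow 18)
  31÷2 = 15 each, +1 to first 1
Round 3: Greywater=45 Hollowpine=27 → close Greywater (overflow 30)
  45÷1 = 45 each, +1 to first 0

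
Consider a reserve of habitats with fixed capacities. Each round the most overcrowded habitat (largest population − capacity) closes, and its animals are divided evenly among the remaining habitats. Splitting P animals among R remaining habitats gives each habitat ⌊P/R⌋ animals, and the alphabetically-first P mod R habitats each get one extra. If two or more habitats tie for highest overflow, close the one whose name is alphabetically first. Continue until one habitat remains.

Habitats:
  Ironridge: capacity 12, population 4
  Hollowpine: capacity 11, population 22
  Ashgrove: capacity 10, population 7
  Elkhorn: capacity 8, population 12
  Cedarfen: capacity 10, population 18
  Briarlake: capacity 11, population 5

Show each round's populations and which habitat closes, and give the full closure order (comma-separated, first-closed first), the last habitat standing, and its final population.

Closure order: Hollowpine, Cedarfen, Elkhorn, Ashgrove, Briarlake
Last habitat: Ironridge with 68 animals

Round 1: Ashgrove=7 Briarlake=5 Cedarfen=18 Elkhorn=12 Hollowpine=22 Ironridge=4 → close Hollowpine (overflow 11)
  22÷5 = 4 each, +1 to first 2
Round 2: Ashgrove=12 Briarlake=10 Cedarfen=22 Elkhorn=16 Ironridge=8 → close Cedarfen (overflow 12)
  22÷4 = 5 each, +1 to first 2
Round 3: Ashgrove=18 Briarlake=16 Elkhorn=21 Ironridge=13 → close Elkhorn (overflow 13)
  21÷3 = 7 each, +1 to first 0
Round 4: Ashgrove=25 Briarlake=23 Ironridge=20 → close Ashgrove (overflow 15)
  25÷2 = 12 each, +1 to first 1
Round 5: Briarlake=36 Ironridge=32 → close Briarlake (overflow 25)
  36÷1 = 36 each, +1 to first 0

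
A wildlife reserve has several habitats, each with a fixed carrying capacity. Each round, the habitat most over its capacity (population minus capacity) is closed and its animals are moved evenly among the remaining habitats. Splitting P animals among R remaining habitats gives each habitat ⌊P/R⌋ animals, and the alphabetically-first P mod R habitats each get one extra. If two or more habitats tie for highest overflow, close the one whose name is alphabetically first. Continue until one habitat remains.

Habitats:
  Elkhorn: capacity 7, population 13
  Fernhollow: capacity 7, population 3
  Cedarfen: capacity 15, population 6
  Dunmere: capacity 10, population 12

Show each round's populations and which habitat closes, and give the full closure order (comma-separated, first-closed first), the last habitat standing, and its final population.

Closure order: Elkhorn, Dunmere, Fernhollow
Last habitat: Cedarfen with 34 animals

Round 1: Cedarfen=6 Dunmere=12 Elkhorn=13 Fernhollow=3 → close Elkhorn (overflow 6)
  13÷3 = 4 each, +1 to first 1
Round 2: Cedarfen=11 Dunmere=16 Fernhollow=7 → close Dunmere (overflow 6)
  16÷2 = 8 each, +1 to first 0
Round 3: Cedarfen=19 Fernhollow=15 → close Fernhollow (overflow 8)
  15÷1 = 15 each, +1 to first 0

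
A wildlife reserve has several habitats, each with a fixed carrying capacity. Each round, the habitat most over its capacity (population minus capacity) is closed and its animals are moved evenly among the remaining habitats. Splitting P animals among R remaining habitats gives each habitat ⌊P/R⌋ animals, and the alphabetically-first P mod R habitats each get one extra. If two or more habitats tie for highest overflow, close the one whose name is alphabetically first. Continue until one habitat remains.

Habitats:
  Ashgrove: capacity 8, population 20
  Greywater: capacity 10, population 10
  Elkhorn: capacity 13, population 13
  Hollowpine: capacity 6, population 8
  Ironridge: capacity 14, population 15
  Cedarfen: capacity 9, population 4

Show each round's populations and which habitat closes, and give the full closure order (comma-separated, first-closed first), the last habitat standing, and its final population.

Round 1: Ashgrove=20 Cedarfen=4 Elkhorn=13 Greywater=10 Hollowpine=8 Ironridge=15 → close Ashgrove (overflow 12)
  20÷5 = 4 each, +1 to first 0
Round 2: Cedarfen=8 Elkhorn=17 Greywater=14 Hollowpine=12 Ironridge=19 → close Hollowpine (overflow 6)
  12÷4 = 3 each, +1 to first 0
Round 3: Cedarfen=11 Elkhorn=20 Greywater=17 Ironridge=22 → close Ironridge (overflow 8)
  22÷3 = 7 each, +1 to first 1
Round 4: Cedarfen=19 Elkhorn=27 Greywater=24 → close Elkhorn (overflow 14)
  27÷2 = 13 each, +1 to first 1
Round 5: Cedarfen=33 Greywater=37 → close Greywater (overflow 27)
  37÷1 = 37 each, +1 to first 0

Closure order: Ashgrove, Hollowpine, Ironridge, Elkhorn, Greywater
Last habitat: Cedarfen with 70 animals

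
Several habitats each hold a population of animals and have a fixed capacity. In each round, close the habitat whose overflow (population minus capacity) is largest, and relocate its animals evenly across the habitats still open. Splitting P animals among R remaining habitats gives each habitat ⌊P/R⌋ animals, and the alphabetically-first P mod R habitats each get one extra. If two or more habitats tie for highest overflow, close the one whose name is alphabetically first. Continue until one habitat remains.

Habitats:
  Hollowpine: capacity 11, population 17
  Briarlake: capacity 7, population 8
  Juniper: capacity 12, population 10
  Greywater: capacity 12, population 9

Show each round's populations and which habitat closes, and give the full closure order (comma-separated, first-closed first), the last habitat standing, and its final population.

Round 1: Briarlake=8 Greywater=9 Hollowpine=17 Juniper=10 → close Hollowpine (overflow 6)
  17÷3 = 5 each, +1 to first 2
Round 2: Briarlake=14 Greywater=15 Juniper=15 → close Briarlake (overflow 7)
  14÷2 = 7 each, +1 to first 0
Round 3: Greywater=22 Juniper=22 → close Greywater (overflow 10)
  22÷1 = 22 each, +1 to first 0

Closure order: Hollowpine, Briarlake, Greywater
Last habitat: Juniper with 44 animals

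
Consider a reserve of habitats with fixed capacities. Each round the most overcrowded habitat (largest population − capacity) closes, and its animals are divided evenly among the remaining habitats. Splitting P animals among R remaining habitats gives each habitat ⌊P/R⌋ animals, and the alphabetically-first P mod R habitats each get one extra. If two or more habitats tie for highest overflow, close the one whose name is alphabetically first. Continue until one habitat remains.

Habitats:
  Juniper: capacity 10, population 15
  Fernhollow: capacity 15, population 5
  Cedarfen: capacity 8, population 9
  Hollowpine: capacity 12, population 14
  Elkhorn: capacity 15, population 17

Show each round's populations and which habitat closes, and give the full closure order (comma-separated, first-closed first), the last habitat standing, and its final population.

Round 1: Cedarfen=9 Elkhorn=17 Fernhollow=5 Hollowpine=14 Juniper=15 → close Juniper (overflow 5)
  15÷4 = 3 each, +1 to first 3
Round 2: Cedarfen=13 Elkhorn=21 Fernhollow=9 Hollowpine=17 → close Elkhorn (overflow 6)
  21÷3 = 7 each, +1 to first 0
Round 3: Cedarfen=20 Fernhollow=16 Hollowpine=24 → close Cedarfen (overflow 12)
  20÷2 = 10 each, +1 to first 0
Round 4: Fernhollow=26 Hollowpine=34 → close Hollowpine (overflow 22)
  34÷1 = 34 each, +1 to first 0

Closure order: Juniper, Elkhorn, Cedarfen, Hollowpine
Last habitat: Fernhollow with 60 animals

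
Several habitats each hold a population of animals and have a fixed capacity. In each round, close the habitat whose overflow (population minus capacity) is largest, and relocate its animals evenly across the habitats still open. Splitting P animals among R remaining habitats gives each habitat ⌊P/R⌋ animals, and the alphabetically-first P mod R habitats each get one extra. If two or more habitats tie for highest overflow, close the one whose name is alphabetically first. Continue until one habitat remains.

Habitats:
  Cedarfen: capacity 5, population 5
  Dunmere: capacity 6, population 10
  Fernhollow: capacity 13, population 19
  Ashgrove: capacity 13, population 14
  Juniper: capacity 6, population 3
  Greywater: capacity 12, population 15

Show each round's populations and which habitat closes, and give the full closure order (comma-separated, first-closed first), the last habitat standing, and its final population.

Closure order: Fernhollow, Dunmere, Greywater, Ashgrove, Cedarfen
Last habitat: Juniper with 66 animals

Round 1: Ashgrove=14 Cedarfen=5 Dunmere=10 Fernhollow=19 Greywater=15 Juniper=3 → close Fernhollow (overflow 6)
  19÷5 = 3 each, +1 to first 4
Round 2: Ashgrove=18 Cedarfen=9 Dunmere=14 Greywater=19 Juniper=6 → close Dunmere (overflow 8)
  14÷4 = 3 each, +1 to first 2
Round 3: Ashgrove=22 Cedarfen=13 Greywater=22 Juniper=9 → close Greywater (overflow 10)
  22÷3 = 7 each, +1 to first 1
Round 4: Ashgrove=30 Cedarfen=20 Juniper=16 → close Ashgrove (overflow 17)
  30÷2 = 15 each, +1 to first 0
Round 5: Cedarfen=35 Juniper=31 → close Cedarfen (overflow 30)
  35÷1 = 35 each, +1 to first 0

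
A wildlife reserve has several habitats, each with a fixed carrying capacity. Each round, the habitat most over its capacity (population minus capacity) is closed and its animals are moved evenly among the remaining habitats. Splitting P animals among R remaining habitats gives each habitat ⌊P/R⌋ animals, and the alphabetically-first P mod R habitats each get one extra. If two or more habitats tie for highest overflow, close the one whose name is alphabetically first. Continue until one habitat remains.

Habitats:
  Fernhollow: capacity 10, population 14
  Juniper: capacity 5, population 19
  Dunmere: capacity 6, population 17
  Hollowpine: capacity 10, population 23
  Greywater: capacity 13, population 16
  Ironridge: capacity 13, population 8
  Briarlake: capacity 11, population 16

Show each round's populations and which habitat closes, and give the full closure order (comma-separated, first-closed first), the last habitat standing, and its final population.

Closure order: Juniper, Hollowpine, Dunmere, Briarlake, Fernhollow, Greywater
Last habitat: Ironridge with 113 animals

Round 1: Briarlake=16 Dunmere=17 Fernhollow=14 Greywater=16 Hollowpine=23 Ironridge=8 Juniper=19 → close Juniper (overflow 14)
  19÷6 = 3 each, +1 to first 1
Round 2: Briarlake=20 Dunmere=20 Fernhollow=17 Greywater=19 Hollowpine=26 Ironridge=11 → close Hollowpine (overflow 16)
  26÷5 = 5 each, +1 to first 1
Round 3: Briarlake=26 Dunmere=25 Fernhollow=22 Greywater=24 Ironridge=16 → close Dunmere (overflow 19)
  25÷4 = 6 each, +1 to first 1
Round 4: Briarlake=33 Fernhollow=28 Greywater=30 Ironridge=22 → close Briarlake (overflow 22)
  33÷3 = 11 each, +1 to first 0
Round 5: Fernhollow=39 Greywater=41 Ironridge=33 → close Fernhollow (overflow 29)
  39÷2 = 19 each, +1 to first 1
Round 6: Greywater=61 Ironridge=52 → close Greywater (overflow 48)
  61÷1 = 61 each, +1 to first 0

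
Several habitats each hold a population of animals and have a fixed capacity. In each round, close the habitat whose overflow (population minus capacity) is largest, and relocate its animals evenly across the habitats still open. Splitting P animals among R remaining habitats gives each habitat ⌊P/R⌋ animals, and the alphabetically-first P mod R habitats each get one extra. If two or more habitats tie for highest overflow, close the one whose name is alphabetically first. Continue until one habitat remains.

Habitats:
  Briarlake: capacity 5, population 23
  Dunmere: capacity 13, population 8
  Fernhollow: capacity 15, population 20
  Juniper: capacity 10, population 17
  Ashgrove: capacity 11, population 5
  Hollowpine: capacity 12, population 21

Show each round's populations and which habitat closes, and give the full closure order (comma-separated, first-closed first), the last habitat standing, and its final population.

Round 1: Ashgrove=5 Briarlake=23 Dunmere=8 Fernhollow=20 Hollowpine=21 Juniper=17 → close Briarlake (overflow 18)
  23÷5 = 4 each, +1 to first 3
Round 2: Ashgrove=10 Dunmere=13 Fernhollow=25 Hollowpine=25 Juniper=21 → close Hollowpine (overflow 13)
  25÷4 = 6 each, +1 to first 1
Round 3: Ashgrove=17 Dunmere=19 Fernhollow=31 Juniper=27 → close Juniper (overflow 17)
  27÷3 = 9 each, +1 to first 0
Round 4: Ashgrove=26 Dunmere=28 Fernhollow=40 → close Fernhollow (overflow 25)
  40÷2 = 20 each, +1 to first 0
Round 5: Ashgrove=46 Dunmere=48 → close Ashgrove (overflow 35)
  46÷1 = 46 each, +1 to first 0

Closure order: Briarlake, Hollowpine, Juniper, Fernhollow, Ashgrove
Last habitat: Dunmere with 94 animals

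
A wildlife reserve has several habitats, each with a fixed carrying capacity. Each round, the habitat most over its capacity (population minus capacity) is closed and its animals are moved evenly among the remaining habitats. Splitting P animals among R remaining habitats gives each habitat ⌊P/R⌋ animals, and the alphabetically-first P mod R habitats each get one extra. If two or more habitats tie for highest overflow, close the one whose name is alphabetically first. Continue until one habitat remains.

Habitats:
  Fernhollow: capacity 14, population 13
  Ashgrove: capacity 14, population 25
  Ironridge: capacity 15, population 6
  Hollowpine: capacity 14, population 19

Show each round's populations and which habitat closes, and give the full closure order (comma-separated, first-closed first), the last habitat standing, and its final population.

Closure order: Ashgrove, Hollowpine, Fernhollow
Last habitat: Ironridge with 63 animals

Round 1: Ashgrove=25 Fernhollow=13 Hollowpine=19 Ironridge=6 → close Ashgrove (overflow 11)
  25÷3 = 8 each, +1 to first 1
Round 2: Fernhollow=22 Hollowpine=27 Ironridge=14 → close Hollowpine (overflow 13)
  27÷2 = 13 each, +1 to first 1
Round 3: Fernhollow=36 Ironridge=27 → close Fernhollow (overflow 22)
  36÷1 = 36 each, +1 to first 0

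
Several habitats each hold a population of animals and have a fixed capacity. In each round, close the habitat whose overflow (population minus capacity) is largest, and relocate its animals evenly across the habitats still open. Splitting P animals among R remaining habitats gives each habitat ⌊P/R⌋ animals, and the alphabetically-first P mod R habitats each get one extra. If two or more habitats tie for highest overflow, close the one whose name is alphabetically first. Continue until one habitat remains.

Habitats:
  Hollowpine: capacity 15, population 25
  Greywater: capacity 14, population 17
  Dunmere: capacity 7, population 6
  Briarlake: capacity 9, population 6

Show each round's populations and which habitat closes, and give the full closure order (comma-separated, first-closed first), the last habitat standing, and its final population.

Round 1: Briarlake=6 Dunmere=6 Greywater=17 Hollowpine=25 → close Hollowpine (overflow 10)
  25÷3 = 8 each, +1 to first 1
Round 2: Briarlake=15 Dunmere=14 Greywater=25 → close Greywater (overflow 11)
  25÷2 = 12 each, +1 to first 1
Round 3: Briarlake=28 Dunmere=26 → close Briarlake (overflow 19)
  28÷1 = 28 each, +1 to first 0

Closure order: Hollowpine, Greywater, Briarlake
Last habitat: Dunmere with 54 animals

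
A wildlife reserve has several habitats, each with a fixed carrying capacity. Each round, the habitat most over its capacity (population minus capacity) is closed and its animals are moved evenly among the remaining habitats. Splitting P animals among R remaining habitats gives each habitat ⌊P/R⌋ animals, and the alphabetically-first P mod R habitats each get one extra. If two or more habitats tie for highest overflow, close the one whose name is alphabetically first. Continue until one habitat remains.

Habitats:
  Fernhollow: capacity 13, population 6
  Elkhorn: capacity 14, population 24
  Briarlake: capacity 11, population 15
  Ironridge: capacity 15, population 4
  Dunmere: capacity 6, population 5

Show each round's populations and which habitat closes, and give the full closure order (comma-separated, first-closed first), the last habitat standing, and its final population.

Closure order: Elkhorn, Briarlake, Dunmere, Fernhollow
Last habitat: Ironridge with 54 animals

Round 1: Briarlake=15 Dunmere=5 Elkhorn=24 Fernhollow=6 Ironridge=4 → close Elkhorn (overflow 10)
  24÷4 = 6 each, +1 to first 0
Round 2: Briarlake=21 Dunmere=11 Fernhollow=12 Ironridge=10 → close Briarlake (overflow 10)
  21÷3 = 7 each, +1 to first 0
Round 3: Dunmere=18 Fernhollow=19 Ironridge=17 → close Dunmere (overflow 12)
  18÷2 = 9 each, +1 to first 0
Round 4: Fernhollow=28 Ironridge=26 → close Fernhollow (overflow 15)
  28÷1 = 28 each, +1 to first 0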